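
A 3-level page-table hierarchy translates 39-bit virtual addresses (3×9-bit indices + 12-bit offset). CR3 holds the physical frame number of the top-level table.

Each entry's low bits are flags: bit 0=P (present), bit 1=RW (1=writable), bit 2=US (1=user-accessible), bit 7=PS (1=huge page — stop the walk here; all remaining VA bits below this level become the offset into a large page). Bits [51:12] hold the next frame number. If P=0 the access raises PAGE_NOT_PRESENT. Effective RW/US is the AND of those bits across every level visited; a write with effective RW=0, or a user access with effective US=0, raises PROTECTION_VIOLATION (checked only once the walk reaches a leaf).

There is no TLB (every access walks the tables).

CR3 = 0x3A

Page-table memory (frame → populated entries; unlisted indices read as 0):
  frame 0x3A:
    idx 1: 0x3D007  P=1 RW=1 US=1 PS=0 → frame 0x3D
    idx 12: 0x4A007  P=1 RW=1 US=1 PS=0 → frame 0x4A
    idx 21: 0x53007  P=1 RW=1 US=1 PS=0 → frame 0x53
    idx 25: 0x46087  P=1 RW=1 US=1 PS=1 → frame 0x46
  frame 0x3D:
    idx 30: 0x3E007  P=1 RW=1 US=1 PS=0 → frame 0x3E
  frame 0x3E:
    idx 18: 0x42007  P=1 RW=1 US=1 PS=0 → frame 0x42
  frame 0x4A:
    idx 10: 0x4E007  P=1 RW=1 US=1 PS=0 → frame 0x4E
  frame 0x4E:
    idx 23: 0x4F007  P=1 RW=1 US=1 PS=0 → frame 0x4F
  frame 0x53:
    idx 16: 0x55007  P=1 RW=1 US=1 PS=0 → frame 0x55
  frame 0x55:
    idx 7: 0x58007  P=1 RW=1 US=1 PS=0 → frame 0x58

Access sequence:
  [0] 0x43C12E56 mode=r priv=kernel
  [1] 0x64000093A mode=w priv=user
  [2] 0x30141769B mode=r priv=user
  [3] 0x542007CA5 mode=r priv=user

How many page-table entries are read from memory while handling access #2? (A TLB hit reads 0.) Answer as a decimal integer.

Walk each access:
#0 VA=0x43C12E56 (r,kernel):
  L0: frame=0x3A idx=1 entry=0x3D007 [P=1 RW=1 US=1 PS=0]
  L1: frame=0x3D idx=30 entry=0x3E007 [P=1 RW=1 US=1 PS=0]
  L2: frame=0x3E idx=18 entry=0x42007 [P=1 RW=1 US=1 PS=0]
  ✓ 0x42E56  — 3 lookups
#1 VA=0x64000093A (w,user):
  L0: frame=0x3A idx=25 entry=0x46087 [P=1 RW=1 US=1 PS=1]
  ✓ 0x4693A (huge @L0)  — 1 lookups
#2 VA=0x30141769B (r,user):
  L0: frame=0x3A idx=12 entry=0x4A007 [P=1 RW=1 US=1 PS=0]
  L1: frame=0x4A idx=10 entry=0x4E007 [P=1 RW=1 US=1 PS=0]
  L2: frame=0x4E idx=23 entry=0x4F007 [P=1 RW=1 US=1 PS=0]
  ✓ 0x4F69B  — 3 lookups
#3 VA=0x542007CA5 (r,user):
  L0: frame=0x3A idx=21 entry=0x53007 [P=1 RW=1 US=1 PS=0]
  L1: frame=0x53 idx=16 entry=0x55007 [P=1 RW=1 US=1 PS=0]
  L2: frame=0x55 idx=7 entry=0x58007 [P=1 RW=1 US=1 PS=0]
  ✓ 0x58CA5  — 3 lookups

Entries read for #2: 3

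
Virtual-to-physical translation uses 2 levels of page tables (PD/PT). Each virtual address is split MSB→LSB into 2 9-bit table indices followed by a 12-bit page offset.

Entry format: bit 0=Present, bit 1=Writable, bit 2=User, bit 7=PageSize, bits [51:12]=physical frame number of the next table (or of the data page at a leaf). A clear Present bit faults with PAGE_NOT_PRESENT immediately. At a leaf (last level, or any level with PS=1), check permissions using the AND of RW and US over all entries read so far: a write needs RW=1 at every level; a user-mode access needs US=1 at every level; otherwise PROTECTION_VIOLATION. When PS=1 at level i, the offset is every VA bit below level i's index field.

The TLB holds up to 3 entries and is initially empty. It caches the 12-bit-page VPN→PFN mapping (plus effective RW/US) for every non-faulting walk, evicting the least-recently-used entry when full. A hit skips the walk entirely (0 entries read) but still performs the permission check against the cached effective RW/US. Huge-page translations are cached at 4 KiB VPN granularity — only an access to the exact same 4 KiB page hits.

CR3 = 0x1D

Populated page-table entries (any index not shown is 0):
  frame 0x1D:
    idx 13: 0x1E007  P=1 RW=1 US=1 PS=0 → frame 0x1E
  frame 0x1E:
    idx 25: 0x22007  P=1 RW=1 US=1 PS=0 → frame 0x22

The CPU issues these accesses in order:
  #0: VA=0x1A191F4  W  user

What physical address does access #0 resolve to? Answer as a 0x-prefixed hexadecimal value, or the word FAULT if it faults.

Trace:
#0 VA=0x1A191F4 (w,user):
  [0] read 0x1D idx=13: raw=0x1E007 flags P=1 W=1 U=1 S=0
  [1] read 0x1E idx=25: raw=0x22007 flags P=1 W=1 U=1 S=0
  ⇒ phys 0x221F4  [2 reads]

Access #0 PA: 0x221F4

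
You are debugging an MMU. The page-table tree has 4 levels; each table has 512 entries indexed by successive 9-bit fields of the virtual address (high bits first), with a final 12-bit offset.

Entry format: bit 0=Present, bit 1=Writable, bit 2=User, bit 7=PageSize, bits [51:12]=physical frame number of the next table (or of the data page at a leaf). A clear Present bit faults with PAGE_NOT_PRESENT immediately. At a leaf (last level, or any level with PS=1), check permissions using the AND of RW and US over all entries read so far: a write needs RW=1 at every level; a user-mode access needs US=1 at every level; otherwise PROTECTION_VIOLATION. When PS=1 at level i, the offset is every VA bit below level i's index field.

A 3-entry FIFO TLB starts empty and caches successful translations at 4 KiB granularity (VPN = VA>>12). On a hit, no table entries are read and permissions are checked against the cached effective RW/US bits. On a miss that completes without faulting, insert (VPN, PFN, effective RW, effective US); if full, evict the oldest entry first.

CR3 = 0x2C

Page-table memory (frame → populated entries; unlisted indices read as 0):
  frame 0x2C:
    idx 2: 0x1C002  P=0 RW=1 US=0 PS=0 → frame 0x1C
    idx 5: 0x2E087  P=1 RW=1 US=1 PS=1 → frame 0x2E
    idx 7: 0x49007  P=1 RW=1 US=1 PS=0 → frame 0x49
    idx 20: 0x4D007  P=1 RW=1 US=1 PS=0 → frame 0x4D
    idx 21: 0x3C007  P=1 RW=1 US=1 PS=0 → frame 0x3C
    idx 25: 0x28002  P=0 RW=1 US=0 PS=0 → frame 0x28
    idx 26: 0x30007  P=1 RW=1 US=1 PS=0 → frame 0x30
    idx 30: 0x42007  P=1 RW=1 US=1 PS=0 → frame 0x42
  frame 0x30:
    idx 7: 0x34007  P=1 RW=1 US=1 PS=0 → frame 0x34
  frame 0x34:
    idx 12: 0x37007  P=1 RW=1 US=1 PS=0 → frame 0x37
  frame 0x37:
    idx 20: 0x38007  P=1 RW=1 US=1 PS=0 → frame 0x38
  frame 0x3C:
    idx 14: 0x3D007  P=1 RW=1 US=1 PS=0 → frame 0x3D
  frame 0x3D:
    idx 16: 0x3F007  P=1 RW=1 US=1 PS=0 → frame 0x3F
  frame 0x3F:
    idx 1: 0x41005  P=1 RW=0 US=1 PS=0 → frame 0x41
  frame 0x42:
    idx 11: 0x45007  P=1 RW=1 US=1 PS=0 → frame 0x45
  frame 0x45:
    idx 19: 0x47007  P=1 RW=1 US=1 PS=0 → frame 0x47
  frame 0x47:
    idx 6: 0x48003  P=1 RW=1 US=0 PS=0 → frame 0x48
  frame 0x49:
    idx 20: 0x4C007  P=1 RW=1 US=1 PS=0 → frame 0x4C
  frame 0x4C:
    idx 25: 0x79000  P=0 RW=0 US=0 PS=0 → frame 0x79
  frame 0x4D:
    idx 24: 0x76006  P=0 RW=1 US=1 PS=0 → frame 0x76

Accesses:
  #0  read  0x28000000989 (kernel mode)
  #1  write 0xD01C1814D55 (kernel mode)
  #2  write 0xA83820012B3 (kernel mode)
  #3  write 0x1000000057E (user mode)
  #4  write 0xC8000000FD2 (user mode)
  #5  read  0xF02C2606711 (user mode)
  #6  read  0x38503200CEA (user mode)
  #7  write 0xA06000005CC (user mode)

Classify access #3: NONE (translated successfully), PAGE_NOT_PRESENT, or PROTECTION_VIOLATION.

Trace:
#0 VA=0x28000000989 (r,kernel):
  L0 @0x2C[5] → 0x2E087  P=1,RW=1,US=1,PS=1
  → PA=0x2E989 (huge @L0)  (1 entries read)
#1 VA=0xD01C1814D55 (w,kernel):
  L0 @0x2C[26] → 0x30007  P=1,RW=1,US=1,PS=0
  L1 @0x30[7] → 0x34007  P=1,RW=1,US=1,PS=0
  L2 @0x34[12] → 0x37007  P=1,RW=1,US=1,PS=0
  L3 @0x37[20] → 0x38007  P=1,RW=1,US=1,PS=0
  → PA=0x38D55  (4 entries read)
#2 VA=0xA83820012B3 (w,kernel):
  L0 @0x2C[21] → 0x3C007  P=1,RW=1,US=1,PS=0
  L1 @0x3C[14] → 0x3D007  P=1,RW=1,US=1,PS=0
  L2 @0x3D[16] → 0x3F007  P=1,RW=1,US=1,PS=0
  L3 @0x3F[1] → 0x41005  P=1,RW=0,US=1,PS=0
  → PROTECTION_VIOLATION  (4 entries read)
#3 VA=0x1000000057E (w,user):
  L0 @0x2C[2] → 0x1C002  P=0,RW=1,US=0,PS=0
  → PAGE_NOT_PRESENT  (1 entries read)
#4 VA=0xC8000000FD2 (w,user):
  L0 @0x2C[25] → 0x28002  P=0,RW=1,US=0,PS=0
  → PAGE_NOT_PRESENT  (1 entries read)
#5 VA=0xF02C2606711 (r,user):
  L0 @0x2C[30] → 0x42007  P=1,RW=1,US=1,PS=0
  L1 @0x42[11] → 0x45007  P=1,RW=1,US=1,PS=0
  L2 @0x45[19] → 0x47007  P=1,RW=1,US=1,PS=0
  L3 @0x47[6] → 0x48003  P=1,RW=1,US=0,PS=0
  → PROTECTION_VIOLATION  (4 entries read)
#6 VA=0x38503200CEA (r,user):
  L0 @0x2C[7] → 0x49007  P=1,RW=1,US=1,PS=0
  L1 @0x49[20] → 0x4C007  P=1,RW=1,US=1,PS=0
  L2 @0x4C[25] → 0x79000  P=0,RW=0,US=0,PS=0
  → PAGE_NOT_PRESENT  (3 entries read)
#7 VA=0xA06000005CC (w,user):
  L0 @0x2C[20] → 0x4D007  P=1,RW=1,US=1,PS=0
  L1 @0x4D[24] → 0x76006  P=0,RW=1,US=1,PS=0
  → PAGE_NOT_PRESENT  (2 entries read)

Access #3 fault: PAGE_NOT_PRESENT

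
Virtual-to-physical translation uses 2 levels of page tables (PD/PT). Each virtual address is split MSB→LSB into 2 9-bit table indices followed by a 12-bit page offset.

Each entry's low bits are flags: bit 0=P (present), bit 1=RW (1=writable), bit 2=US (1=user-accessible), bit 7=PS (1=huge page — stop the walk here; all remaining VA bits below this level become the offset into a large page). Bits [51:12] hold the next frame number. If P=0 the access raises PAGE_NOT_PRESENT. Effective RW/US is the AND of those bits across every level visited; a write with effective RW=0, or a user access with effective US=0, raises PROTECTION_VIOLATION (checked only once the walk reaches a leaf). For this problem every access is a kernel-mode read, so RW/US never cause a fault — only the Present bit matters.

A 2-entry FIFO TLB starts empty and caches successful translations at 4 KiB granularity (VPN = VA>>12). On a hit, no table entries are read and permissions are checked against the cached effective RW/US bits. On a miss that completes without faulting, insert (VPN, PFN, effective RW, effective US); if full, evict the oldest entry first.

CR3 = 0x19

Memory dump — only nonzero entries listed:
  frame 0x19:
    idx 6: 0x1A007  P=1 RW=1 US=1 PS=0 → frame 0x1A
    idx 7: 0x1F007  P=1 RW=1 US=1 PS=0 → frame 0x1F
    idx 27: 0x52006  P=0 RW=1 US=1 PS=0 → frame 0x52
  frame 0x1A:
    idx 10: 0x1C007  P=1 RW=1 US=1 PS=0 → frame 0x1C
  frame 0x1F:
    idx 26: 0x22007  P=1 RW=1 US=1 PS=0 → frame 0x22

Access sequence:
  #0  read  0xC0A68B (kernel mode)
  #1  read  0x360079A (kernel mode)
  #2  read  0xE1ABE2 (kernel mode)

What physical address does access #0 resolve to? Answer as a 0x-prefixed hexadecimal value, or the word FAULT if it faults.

Per-access translation:
#0 VA=0xC0A68B (r,kernel):
  L0 @0x19[6] → 0x1A007  P=1,RW=1,US=1,PS=0
  L1 @0x1A[10] → 0x1C007  P=1,RW=1,US=1,PS=0
  → PA=0x1C68B  (2 entries read)
#1 VA=0x360079A (r,kernel):
  L0 @0x19[27] → 0x52006  P=0,RW=1,US=1,PS=0
  ⇒ fault: PAGE_NOT_PRESENT  — 1 lookups
#2 VA=0xE1ABE2 (r,kernel):
  L0 @0x19[7] → 0x1F007  P=1,RW=1,US=1,PS=0
  L1 @0x1F[26] → 0x22007  P=1,RW=1,US=1,PS=0
  → PA=0x22BE2  (2 entries read)

Access #0 PA: 0x1C68B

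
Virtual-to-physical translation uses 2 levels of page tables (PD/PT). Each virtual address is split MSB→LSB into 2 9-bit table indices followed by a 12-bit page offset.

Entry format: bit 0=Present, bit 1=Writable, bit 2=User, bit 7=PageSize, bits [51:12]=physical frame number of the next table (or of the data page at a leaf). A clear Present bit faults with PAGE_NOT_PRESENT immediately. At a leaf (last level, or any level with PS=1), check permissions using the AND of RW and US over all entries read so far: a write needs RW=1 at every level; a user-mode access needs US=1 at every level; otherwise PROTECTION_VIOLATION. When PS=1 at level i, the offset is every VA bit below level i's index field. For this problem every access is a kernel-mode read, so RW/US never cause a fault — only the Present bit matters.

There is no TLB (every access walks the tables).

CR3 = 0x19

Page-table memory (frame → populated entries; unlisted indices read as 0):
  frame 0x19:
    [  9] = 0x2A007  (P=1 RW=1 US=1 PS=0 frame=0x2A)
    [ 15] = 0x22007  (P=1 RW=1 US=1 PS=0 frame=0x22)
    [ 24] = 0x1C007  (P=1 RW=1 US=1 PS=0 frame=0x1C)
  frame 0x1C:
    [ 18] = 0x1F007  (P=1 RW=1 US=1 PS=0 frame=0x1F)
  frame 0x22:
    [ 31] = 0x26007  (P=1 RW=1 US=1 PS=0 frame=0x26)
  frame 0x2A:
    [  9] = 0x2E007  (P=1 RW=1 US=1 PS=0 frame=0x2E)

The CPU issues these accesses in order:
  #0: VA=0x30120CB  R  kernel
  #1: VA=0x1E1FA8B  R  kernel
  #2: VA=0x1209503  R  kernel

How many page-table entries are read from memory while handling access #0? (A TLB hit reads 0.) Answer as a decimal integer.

Walk each access:
#0 VA=0x30120CB (r,kernel):
  L0: frame=0x19 idx=24 entry=0x1C007 [P=1 RW=1 US=1 PS=0]
  L1: frame=0x1C idx=18 entry=0x1F007 [P=1 RW=1 US=1 PS=0]
  ✓ 0x1F0CB  — 2 lookups
#1 VA=0x1E1FA8B (r,kernel):
  L0: frame=0x19 idx=15 entry=0x22007 [P=1 RW=1 US=1 PS=0]
  L1: frame=0x22 idx=31 entry=0x26007 [P=1 RW=1 US=1 PS=0]
  ✓ 0x26A8B  — 2 lookups
#2 VA=0x1209503 (r,kernel):
  L0: frame=0x19 idx=9 entry=0x2A007 [P=1 RW=1 US=1 PS=0]
  L1: frame=0x2A idx=9 entry=0x2E007 [P=1 RW=1 US=1 PS=0]
  ✓ 0x2E503  — 2 lookups

Entries read for #0: 2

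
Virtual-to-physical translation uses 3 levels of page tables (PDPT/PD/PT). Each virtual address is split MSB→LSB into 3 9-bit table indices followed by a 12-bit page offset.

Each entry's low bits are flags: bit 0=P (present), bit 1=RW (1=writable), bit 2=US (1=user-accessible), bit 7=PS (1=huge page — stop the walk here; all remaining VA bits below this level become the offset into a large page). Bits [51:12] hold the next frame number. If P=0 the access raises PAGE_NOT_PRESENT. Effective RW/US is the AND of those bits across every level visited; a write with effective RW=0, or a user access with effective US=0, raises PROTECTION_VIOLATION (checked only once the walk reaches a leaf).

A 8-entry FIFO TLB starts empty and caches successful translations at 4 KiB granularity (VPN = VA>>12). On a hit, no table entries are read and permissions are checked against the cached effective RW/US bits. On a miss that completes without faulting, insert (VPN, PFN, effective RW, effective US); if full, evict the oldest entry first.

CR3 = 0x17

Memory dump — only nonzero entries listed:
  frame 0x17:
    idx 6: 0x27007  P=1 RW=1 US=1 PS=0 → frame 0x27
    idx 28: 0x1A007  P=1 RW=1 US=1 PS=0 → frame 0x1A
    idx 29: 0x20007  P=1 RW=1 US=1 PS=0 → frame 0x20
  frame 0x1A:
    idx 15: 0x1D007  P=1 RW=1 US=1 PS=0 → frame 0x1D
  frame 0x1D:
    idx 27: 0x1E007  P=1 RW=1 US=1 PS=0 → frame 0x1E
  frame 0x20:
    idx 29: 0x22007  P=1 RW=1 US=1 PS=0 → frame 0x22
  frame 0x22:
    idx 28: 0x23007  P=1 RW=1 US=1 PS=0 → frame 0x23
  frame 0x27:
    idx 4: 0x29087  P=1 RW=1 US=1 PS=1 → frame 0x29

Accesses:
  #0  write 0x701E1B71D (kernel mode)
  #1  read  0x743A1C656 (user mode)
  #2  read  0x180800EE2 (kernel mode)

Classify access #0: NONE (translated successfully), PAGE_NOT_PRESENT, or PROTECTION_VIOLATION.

Walk each access:
#0 VA=0x701E1B71D (w,kernel):
  L0: frame=0x17 idx=28 entry=0x1A007 [P=1 RW=1 US=1 PS=0]
  L1: frame=0x1A idx=15 entry=0x1D007 [P=1 RW=1 US=1 PS=0]
  L2: frame=0x1D idx=27 entry=0x1E007 [P=1 RW=1 US=1 PS=0]
  → PA=0x1E71D  (3 entries read)
#1 VA=0x743A1C656 (r,user):
  L0: frame=0x17 idx=29 entry=0x20007 [P=1 RW=1 US=1 PS=0]
  L1: frame=0x20 idx=29 entry=0x22007 [P=1 RW=1 US=1 PS=0]
  L2: frame=0x22 idx=28 entry=0x23007 [P=1 RW=1 US=1 PS=0]
  → PA=0x23656  (3 entries read)
#2 VA=0x180800EE2 (r,kernel):
  L0: frame=0x17 idx=6 entry=0x27007 [P=1 RW=1 US=1 PS=0]
  L1: frame=0x27 idx=4 entry=0x29087 [P=1 RW=1 US=1 PS=1]
  → PA=0x29EE2 (huge @L1)  (2 entries read)

Access #0 fault: NONE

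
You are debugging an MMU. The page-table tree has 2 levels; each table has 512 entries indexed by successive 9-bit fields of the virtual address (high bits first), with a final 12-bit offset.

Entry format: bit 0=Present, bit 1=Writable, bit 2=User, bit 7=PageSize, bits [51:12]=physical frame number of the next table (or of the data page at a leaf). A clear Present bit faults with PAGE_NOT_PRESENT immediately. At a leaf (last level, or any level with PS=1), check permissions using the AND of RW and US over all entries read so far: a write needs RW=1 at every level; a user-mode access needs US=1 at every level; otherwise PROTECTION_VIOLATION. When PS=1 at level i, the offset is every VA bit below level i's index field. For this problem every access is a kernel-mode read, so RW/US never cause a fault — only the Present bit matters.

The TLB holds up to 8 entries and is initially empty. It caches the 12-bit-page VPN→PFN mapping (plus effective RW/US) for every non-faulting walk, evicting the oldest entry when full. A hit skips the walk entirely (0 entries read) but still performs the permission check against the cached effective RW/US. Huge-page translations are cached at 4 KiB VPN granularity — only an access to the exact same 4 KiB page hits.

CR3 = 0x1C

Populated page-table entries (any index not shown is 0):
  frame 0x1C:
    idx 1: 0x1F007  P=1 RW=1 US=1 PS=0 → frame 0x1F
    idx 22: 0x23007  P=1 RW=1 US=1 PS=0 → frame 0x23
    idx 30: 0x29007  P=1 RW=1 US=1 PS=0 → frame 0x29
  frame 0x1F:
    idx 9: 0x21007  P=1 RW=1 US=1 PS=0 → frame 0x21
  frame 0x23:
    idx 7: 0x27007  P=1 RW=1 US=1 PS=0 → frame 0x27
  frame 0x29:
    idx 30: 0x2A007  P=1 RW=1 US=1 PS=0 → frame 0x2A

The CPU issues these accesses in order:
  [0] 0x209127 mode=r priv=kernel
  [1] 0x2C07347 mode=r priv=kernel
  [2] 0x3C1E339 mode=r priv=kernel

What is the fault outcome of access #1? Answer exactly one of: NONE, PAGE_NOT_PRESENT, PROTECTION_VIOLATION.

Walk each access:
#0 VA=0x209127 (r,kernel):
  L0 @0x1C[1] → 0x1F007  P=1,RW=1,US=1,PS=0
  L1 @0x1F[9] → 0x21007  P=1,RW=1,US=1,PS=0
  ✓ 0x21127  — 2 lookups
#1 VA=0x2C07347 (r,kernel):
  L0 @0x1C[22] → 0x23007  P=1,RW=1,US=1,PS=0
  L1 @0x23[7] → 0x27007  P=1,RW=1,US=1,PS=0
  ✓ 0x27347  — 2 lookups
#2 VA=0x3C1E339 (r,kernel):
  L0 @0x1C[30] → 0x29007  P=1,RW=1,US=1,PS=0
  L1 @0x29[30] → 0x2A007  P=1,RW=1,US=1,PS=0
  ✓ 0x2A339  — 2 lookups

Access #1 fault: NONE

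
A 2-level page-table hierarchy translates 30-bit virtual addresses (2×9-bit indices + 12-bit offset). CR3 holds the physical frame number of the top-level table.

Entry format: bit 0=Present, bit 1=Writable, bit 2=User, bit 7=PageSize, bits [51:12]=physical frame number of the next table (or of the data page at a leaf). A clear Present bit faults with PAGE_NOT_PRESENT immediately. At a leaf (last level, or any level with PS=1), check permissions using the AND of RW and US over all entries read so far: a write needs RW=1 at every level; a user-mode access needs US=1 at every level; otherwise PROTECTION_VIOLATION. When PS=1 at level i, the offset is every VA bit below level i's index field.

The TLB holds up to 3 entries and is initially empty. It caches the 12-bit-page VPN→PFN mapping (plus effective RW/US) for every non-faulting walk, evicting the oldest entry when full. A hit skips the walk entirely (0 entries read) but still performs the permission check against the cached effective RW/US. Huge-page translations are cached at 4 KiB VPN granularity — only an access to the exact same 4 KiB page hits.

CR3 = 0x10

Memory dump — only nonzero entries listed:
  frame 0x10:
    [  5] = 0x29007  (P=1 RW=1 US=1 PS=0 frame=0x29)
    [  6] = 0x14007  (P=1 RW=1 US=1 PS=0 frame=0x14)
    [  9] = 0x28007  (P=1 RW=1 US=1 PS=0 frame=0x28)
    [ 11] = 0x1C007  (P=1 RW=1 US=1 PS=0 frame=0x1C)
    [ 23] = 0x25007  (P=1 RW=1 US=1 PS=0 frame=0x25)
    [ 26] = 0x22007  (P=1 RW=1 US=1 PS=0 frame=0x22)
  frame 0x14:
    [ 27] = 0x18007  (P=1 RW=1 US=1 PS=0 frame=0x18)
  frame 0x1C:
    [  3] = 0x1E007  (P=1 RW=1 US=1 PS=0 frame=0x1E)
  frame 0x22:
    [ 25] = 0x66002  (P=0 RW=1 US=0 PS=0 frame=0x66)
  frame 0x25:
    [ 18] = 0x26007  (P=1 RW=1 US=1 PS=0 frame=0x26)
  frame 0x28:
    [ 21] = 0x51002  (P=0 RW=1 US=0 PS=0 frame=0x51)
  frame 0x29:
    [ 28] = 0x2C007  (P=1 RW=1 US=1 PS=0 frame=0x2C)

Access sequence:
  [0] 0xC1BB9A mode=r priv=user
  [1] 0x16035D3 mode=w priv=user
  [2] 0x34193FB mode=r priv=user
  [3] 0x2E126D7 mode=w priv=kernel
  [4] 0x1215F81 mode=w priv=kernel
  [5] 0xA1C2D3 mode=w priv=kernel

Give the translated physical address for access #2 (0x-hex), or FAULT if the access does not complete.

Per-access translation:
#0 VA=0xC1BB9A (r,user):
  lvl0: tbl 0x10, slot 6 ⇒ 0x14007 (P1/RW1/US1/PS0)
  lvl1: tbl 0x14, slot 27 ⇒ 0x18007 (P1/RW1/US1/PS0)
  ✓ 0x18B9A  — 2 lookups
#1 VA=0x16035D3 (w,user):
  lvl0: tbl 0x10, slot 11 ⇒ 0x1C007 (P1/RW1/US1/PS0)
  lvl1: tbl 0x1C, slot 3 ⇒ 0x1E007 (P1/RW1/US1/PS0)
  ✓ 0x1E5D3  — 2 lookups
#2 VA=0x34193FB (r,user):
  lvl0: tbl 0x10, slot 26 ⇒ 0x22007 (P1/RW1/US1/PS0)
  lvl1: tbl 0x22, slot 25 ⇒ 0x66002 (P0/RW1/US0/PS0)
  ⇒ fault: PAGE_NOT_PRESENT  — 2 lookups
#3 VA=0x2E126D7 (w,kernel):
  lvl0: tbl 0x10, slot 23 ⇒ 0x25007 (P1/RW1/US1/PS0)
  lvl1: tbl 0x25, slot 18 ⇒ 0x26007 (P1/RW1/US1/PS0)
  ✓ 0x266D7  — 2 lookups
#4 VA=0x1215F81 (w,kernel):
  lvl0: tbl 0x10, slot 9 ⇒ 0x28007 (P1/RW1/US1/PS0)
  lvl1: tbl 0x28, slot 21 ⇒ 0x51002 (P0/RW1/US0/PS0)
  ⇒ fault: PAGE_NOT_PRESENT  — 2 lookups
#5 VA=0xA1C2D3 (w,kernel):
  lvl0: tbl 0x10, slot 5 ⇒ 0x29007 (P1/RW1/US1/PS0)
  lvl1: tbl 0x29, slot 28 ⇒ 0x2C007 (P1/RW1/US1/PS0)
  ✓ 0x2C2D3  — 2 lookups

Access #2 PA: FAULT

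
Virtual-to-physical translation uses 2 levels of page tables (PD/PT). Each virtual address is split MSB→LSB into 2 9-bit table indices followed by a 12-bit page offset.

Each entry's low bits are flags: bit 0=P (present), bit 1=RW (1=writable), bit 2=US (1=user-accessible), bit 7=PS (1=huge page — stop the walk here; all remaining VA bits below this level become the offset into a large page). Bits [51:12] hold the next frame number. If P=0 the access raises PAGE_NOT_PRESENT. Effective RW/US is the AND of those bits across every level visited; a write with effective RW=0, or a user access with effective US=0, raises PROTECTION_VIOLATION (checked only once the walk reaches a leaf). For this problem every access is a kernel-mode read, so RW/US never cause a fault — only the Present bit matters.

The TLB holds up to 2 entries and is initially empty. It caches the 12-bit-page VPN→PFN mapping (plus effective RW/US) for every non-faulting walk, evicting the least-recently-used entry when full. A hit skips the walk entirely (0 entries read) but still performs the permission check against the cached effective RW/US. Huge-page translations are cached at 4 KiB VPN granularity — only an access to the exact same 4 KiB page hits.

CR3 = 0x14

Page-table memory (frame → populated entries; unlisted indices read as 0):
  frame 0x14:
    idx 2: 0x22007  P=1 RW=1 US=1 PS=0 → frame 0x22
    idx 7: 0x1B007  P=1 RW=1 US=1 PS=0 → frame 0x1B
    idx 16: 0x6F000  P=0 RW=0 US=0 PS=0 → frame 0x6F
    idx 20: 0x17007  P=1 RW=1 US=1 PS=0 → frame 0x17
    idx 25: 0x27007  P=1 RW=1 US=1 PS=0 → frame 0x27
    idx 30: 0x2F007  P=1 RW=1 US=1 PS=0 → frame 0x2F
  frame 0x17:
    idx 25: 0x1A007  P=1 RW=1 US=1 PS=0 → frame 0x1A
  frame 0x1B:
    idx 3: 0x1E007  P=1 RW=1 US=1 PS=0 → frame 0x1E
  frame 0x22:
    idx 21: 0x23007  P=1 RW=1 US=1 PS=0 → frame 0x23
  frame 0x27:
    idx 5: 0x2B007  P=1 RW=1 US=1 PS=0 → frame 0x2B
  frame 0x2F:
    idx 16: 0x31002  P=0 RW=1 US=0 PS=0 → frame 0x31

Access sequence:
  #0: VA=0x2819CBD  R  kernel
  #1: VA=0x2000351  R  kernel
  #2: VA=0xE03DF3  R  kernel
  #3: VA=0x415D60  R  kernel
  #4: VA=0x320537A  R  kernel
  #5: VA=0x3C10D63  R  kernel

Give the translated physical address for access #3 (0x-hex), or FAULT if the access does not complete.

Trace:
#0 VA=0x2819CBD (r,kernel):
  L0 @0x14[20] → 0x17007  P=1,RW=1,US=1,PS=0
  L1 @0x17[25] → 0x1A007  P=1,RW=1,US=1,PS=0
  → PA=0x1ACBD  (2 entries read)
#1 VA=0x2000351 (r,kernel):
  L0 @0x14[16] → 0x6F000  P=0,RW=0,US=0,PS=0
  ⇒ fault: PAGE_NOT_PRESENT  — 1 lookups
#2 VA=0xE03DF3 (r,kernel):
  L0 @0x14[7] → 0x1B007  P=1,RW=1,US=1,PS=0
  L1 @0x1B[3] → 0x1E007  P=1,RW=1,US=1,PS=0
  → PA=0x1EDF3  (2 entries read)
#3 VA=0x415D60 (r,kernel):
  L0 @0x14[2] → 0x22007  P=1,RW=1,US=1,PS=0
  L1 @0x22[21] → 0x23007  P=1,RW=1,US=1,PS=0
  → PA=0x23D60  (2 entries read)
#4 VA=0x320537A (r,kernel):
  L0 @0x14[25] → 0x27007  P=1,RW=1,US=1,PS=0
  L1 @0x27[5] → 0x2B007  P=1,RW=1,US=1,PS=0
  → PA=0x2B37A  (2 entries read)
#5 VA=0x3C10D63 (r,kernel):
  L0 @0x14[30] → 0x2F007  P=1,RW=1,US=1,PS=0
  L1 @0x2F[16] → 0x31002  P=0,RW=1,US=0,PS=0
  ⇒ fault: PAGE_NOT_PRESENT  — 2 lookups

Access #3 PA: 0x23D60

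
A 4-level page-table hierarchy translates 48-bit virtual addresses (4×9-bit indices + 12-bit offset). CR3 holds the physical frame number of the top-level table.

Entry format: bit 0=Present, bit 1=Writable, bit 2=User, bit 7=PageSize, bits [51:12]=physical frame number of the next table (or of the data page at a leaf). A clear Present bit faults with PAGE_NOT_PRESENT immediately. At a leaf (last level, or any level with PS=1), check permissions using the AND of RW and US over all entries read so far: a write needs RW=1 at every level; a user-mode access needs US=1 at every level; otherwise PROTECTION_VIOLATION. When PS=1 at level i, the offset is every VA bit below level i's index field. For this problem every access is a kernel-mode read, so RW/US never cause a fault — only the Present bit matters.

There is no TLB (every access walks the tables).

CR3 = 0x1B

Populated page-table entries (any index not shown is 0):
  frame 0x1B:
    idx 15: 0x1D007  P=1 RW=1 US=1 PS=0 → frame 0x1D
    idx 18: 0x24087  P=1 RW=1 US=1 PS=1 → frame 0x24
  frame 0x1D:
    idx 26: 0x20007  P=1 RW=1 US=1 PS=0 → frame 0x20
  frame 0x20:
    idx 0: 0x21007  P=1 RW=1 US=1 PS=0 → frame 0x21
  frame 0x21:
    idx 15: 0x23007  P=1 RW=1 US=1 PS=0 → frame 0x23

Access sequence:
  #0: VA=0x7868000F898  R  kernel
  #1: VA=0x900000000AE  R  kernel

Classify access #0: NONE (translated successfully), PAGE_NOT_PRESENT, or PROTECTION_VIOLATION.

Walk each access:
#0 VA=0x7868000F898 (r,kernel):
  L0: frame=0x1B idx=15 entry=0x1D007 [P=1 RW=1 US=1 PS=0]
  L1: frame=0x1D idx=26 entry=0x20007 [P=1 RW=1 US=1 PS=0]
  L2: frame=0x20 idx=0 entry=0x21007 [P=1 RW=1 US=1 PS=0]
  L3: frame=0x21 idx=15 entry=0x23007 [P=1 RW=1 US=1 PS=0]
  ⇒ phys 0x23898  [4 reads]
#1 VA=0x900000000AE (r,kernel):
  L0: frame=0x1B idx=18 entry=0x24087 [P=1 RW=1 US=1 PS=1]
  ⇒ phys 0x240AE (huge @L0)  [1 reads]

Access #0 fault: NONE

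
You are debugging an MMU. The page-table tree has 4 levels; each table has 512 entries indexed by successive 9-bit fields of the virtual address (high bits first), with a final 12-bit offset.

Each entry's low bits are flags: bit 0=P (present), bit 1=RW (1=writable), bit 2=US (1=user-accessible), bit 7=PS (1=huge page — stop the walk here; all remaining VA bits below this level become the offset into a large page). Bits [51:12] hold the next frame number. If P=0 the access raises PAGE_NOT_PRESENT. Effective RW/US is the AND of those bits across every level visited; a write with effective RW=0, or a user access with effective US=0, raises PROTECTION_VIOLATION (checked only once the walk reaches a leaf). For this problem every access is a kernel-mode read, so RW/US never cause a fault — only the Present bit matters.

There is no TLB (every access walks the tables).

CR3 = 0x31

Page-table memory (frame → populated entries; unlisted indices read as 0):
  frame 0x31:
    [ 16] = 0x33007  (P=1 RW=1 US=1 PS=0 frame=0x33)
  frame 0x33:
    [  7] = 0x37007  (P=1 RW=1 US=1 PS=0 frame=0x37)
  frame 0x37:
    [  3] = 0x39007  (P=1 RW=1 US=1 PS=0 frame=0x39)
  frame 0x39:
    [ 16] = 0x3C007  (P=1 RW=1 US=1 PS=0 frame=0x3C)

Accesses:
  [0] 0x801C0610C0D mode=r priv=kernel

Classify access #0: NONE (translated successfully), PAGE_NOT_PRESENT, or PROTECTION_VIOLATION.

Trace:
#0 VA=0x801C0610C0D (r,kernel):
  L0 @0x31[16] → 0x33007  P=1,RW=1,US=1,PS=0
  L1 @0x33[7] → 0x37007  P=1,RW=1,US=1,PS=0
  L2 @0x37[3] → 0x39007  P=1,RW=1,US=1,PS=0
  L3 @0x39[16] → 0x3C007  P=1,RW=1,US=1,PS=0
  ⇒ phys 0x3CC0D  [4 reads]

Access #0 fault: NONE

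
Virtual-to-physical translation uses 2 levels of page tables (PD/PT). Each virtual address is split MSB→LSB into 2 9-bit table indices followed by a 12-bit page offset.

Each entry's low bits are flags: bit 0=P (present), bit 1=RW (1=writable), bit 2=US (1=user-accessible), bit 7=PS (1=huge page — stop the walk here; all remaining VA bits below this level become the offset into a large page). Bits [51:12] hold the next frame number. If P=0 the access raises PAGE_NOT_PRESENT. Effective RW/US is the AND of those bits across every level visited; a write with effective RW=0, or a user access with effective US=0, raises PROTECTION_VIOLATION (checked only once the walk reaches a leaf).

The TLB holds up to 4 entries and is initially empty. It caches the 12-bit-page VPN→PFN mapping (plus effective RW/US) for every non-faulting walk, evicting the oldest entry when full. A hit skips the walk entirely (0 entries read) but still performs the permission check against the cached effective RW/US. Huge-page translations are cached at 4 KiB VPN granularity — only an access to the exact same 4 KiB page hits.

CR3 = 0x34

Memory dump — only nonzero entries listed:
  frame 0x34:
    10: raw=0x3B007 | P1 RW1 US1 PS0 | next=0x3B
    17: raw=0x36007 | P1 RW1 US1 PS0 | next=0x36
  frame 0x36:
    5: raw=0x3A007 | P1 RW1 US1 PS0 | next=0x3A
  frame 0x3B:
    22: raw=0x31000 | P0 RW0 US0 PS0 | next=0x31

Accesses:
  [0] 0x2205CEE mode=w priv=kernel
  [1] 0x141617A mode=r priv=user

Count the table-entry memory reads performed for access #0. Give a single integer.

Trace:
#0 VA=0x2205CEE (w,kernel):
  L0 @0x34[17] → 0x36007  P=1,RW=1,US=1,PS=0
  L1 @0x36[5] → 0x3A007  P=1,RW=1,US=1,PS=0
  ✓ 0x3ACEE  — 2 lookups
#1 VA=0x141617A (r,user):
  L0 @0x34[10] → 0x3B007  P=1,RW=1,US=1,PS=0
  L1 @0x3B[22] → 0x31000  P=0,RW=0,US=0,PS=0
  ⇒ fault: PAGE_NOT_PRESENT  — 2 lookups

Entries read for #0: 2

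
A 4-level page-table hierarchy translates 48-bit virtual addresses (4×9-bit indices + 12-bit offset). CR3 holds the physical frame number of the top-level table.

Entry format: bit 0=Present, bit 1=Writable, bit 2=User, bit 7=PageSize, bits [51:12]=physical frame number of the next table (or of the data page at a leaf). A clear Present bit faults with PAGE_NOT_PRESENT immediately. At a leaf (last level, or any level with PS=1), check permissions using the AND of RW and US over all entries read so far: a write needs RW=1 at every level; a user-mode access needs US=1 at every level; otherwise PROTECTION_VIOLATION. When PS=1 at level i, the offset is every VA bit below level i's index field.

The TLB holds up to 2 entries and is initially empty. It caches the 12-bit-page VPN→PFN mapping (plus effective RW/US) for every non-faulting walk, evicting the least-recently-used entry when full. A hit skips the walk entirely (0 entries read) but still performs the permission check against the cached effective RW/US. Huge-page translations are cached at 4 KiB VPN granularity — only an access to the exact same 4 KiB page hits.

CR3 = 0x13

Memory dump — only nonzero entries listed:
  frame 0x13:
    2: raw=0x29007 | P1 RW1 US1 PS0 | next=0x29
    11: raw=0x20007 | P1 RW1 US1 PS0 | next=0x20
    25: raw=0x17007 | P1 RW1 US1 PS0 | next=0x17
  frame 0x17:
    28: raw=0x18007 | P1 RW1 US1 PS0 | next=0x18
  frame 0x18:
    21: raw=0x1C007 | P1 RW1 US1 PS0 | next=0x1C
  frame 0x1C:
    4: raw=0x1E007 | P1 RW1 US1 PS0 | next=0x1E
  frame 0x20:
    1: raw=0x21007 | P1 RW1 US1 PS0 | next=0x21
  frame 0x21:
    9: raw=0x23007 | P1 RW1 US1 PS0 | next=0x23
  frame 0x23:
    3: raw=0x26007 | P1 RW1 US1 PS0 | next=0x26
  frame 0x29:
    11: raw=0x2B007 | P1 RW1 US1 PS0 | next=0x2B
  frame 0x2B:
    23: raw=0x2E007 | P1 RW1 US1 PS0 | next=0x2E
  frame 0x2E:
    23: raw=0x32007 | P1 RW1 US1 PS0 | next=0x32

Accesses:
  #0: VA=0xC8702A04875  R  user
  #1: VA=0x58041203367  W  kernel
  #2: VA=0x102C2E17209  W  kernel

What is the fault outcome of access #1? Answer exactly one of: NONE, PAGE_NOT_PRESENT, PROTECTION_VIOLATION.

Per-access translation:
#0 VA=0xC8702A04875 (r,user):
  L0 @0x13[25] → 0x17007  P=1,RW=1,US=1,PS=0
  L1 @0x17[28] → 0x18007  P=1,RW=1,US=1,PS=0
  L2 @0x18[21] → 0x1C007  P=1,RW=1,US=1,PS=0
  L3 @0x1C[4] → 0x1E007  P=1,RW=1,US=1,PS=0
  ✓ 0x1E875  — 4 lookups
#1 VA=0x58041203367 (w,kernel):
  L0 @0x13[11] → 0x20007  P=1,RW=1,US=1,PS=0
  L1 @0x20[1] → 0x21007  P=1,RW=1,US=1,PS=0
  L2 @0x21[9] → 0x23007  P=1,RW=1,US=1,PS=0
  L3 @0x23[3] → 0x26007  P=1,RW=1,US=1,PS=0
  ✓ 0x26367  — 4 lookups
#2 VA=0x102C2E17209 (w,kernel):
  L0 @0x13[2] → 0x29007  P=1,RW=1,US=1,PS=0
  L1 @0x29[11] → 0x2B007  P=1,RW=1,US=1,PS=0
  L2 @0x2B[23] → 0x2E007  P=1,RW=1,US=1,PS=0
  L3 @0x2E[23] → 0x32007  P=1,RW=1,US=1,PS=0
  ✓ 0x32209  — 4 lookups

Access #1 fault: NONE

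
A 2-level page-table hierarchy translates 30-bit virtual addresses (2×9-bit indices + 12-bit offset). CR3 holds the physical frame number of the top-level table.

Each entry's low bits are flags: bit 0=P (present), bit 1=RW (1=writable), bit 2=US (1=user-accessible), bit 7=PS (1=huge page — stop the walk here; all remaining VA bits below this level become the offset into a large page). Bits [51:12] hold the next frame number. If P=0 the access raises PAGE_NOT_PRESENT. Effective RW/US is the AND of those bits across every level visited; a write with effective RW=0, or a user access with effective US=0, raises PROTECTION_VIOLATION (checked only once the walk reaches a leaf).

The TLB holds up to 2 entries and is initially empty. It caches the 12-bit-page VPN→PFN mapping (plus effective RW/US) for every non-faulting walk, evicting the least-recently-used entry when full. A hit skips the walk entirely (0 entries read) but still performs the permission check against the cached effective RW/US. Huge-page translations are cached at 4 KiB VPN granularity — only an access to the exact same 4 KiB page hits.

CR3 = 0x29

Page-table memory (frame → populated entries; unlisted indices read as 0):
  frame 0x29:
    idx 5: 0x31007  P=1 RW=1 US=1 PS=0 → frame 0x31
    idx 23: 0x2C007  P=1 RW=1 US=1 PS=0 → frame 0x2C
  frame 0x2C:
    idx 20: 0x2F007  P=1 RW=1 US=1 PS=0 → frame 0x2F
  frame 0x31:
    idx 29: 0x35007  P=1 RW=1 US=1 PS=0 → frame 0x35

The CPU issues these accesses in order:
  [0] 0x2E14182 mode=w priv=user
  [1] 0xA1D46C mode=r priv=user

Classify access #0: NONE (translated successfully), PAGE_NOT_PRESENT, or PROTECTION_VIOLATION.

Per-access translation:
#0 VA=0x2E14182 (w,user):
  L0 @0x29[23] → 0x2C007  P=1,RW=1,US=1,PS=0
  L1 @0x2C[20] → 0x2F007  P=1,RW=1,US=1,PS=0
  → PA=0x2F182  (2 entries read)
#1 VA=0xA1D46C (r,user):
  L0 @0x29[5] → 0x31007  P=1,RW=1,US=1,PS=0
  L1 @0x31[29] → 0x35007  P=1,RW=1,US=1,PS=0
  → PA=0x3546C  (2 entries read)

Access #0 fault: NONE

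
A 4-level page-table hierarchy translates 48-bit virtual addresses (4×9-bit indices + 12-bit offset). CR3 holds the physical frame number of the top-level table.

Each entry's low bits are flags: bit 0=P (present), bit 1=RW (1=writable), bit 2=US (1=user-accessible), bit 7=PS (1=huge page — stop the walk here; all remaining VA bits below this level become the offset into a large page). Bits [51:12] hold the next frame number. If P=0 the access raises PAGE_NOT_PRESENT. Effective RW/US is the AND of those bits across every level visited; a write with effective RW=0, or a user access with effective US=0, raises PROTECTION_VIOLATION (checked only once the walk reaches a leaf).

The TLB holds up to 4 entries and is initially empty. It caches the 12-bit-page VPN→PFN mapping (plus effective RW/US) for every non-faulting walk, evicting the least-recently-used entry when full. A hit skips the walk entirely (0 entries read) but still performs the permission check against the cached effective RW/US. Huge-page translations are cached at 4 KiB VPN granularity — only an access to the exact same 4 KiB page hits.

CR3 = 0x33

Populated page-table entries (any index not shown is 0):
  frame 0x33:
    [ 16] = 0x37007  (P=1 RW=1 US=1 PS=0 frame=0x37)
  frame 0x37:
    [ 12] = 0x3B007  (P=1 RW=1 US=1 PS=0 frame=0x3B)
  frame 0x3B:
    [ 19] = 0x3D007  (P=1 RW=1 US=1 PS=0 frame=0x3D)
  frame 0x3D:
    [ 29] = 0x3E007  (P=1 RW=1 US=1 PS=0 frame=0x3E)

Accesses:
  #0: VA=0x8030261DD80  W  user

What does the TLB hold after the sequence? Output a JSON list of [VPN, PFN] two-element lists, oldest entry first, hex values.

Walk each access:
#0 VA=0x8030261DD80 (w,user):
  L0: frame=0x33 idx=16 entry=0x37007 [P=1 RW=1 US=1 PS=0]
  L1: frame=0x37 idx=12 entry=0x3B007 [P=1 RW=1 US=1 PS=0]
  L2: frame=0x3B idx=19 entry=0x3D007 [P=1 RW=1 US=1 PS=0]
  L3: frame=0x3D idx=29 entry=0x3E007 [P=1 RW=1 US=1 PS=0]
  ⇒ phys 0x3ED80  [4 reads]

TLB: [["0x8030261D", "0x3E"]]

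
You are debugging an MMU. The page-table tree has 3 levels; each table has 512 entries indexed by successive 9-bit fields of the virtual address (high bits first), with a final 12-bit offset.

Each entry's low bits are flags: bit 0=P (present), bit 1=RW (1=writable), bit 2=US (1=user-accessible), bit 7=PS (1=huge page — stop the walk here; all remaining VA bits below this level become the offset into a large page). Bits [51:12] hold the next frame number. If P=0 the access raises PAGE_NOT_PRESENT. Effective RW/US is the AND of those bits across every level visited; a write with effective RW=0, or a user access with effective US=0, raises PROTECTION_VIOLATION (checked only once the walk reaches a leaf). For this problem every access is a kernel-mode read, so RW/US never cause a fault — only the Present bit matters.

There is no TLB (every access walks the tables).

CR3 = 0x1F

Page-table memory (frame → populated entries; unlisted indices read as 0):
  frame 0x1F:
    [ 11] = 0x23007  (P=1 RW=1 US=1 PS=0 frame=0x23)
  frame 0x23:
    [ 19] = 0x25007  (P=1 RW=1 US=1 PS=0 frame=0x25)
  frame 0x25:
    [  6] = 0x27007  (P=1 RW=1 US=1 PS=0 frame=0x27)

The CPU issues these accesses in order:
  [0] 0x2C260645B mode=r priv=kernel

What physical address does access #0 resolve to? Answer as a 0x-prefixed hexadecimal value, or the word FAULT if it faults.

Trace:
#0 VA=0x2C260645B (r,kernel):
  L0: frame=0x1F idx=11 entry=0x23007 [P=1 RW=1 US=1 PS=0]
  L1: frame=0x23 idx=19 entry=0x25007 [P=1 RW=1 US=1 PS=0]
  L2: frame=0x25 idx=6 entry=0x27007 [P=1 RW=1 US=1 PS=0]
  ⇒ phys 0x2745B  [3 reads]

Access #0 PA: 0x2745B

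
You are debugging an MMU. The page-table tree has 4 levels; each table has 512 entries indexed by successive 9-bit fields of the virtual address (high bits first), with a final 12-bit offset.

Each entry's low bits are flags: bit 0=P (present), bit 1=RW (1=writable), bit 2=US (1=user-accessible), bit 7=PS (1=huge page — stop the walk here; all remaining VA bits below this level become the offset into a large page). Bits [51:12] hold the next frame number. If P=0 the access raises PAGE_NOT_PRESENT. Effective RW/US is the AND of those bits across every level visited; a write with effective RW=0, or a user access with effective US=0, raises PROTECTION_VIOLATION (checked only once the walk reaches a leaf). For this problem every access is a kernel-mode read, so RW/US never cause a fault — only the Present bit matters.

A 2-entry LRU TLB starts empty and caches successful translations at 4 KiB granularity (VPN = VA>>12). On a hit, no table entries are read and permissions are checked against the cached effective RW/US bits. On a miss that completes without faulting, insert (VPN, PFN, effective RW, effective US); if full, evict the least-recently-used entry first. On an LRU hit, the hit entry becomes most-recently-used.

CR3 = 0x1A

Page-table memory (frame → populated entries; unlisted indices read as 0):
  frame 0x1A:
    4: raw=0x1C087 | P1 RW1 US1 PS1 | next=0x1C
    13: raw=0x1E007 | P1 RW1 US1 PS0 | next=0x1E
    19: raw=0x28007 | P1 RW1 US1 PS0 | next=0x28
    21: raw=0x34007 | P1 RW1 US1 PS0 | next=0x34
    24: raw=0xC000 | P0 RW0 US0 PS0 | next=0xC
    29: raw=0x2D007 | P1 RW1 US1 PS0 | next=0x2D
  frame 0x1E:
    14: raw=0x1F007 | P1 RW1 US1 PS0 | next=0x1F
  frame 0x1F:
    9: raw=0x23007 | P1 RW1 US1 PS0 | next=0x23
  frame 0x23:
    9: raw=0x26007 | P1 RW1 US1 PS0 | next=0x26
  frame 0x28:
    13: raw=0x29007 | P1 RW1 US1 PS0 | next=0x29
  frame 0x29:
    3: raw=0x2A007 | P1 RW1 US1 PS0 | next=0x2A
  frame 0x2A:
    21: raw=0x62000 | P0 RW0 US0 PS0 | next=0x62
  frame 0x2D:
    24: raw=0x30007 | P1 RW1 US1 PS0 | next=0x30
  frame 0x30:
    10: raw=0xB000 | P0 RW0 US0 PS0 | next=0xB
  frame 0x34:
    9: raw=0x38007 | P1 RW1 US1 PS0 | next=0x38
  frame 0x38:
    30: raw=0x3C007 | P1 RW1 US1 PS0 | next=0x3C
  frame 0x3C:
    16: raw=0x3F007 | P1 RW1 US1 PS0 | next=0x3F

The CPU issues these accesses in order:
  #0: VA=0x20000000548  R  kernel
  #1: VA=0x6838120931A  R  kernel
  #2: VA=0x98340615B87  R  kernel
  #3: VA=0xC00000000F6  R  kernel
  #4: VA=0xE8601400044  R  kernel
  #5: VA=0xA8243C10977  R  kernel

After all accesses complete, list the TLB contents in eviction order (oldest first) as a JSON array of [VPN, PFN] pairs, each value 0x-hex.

Per-access translation:
#0 VA=0x20000000548 (r,kernel):
  L0 @0x1A[4] → 0x1C087  P=1,RW=1,US=1,PS=1
  → PA=0x1C548 (huge @L0)  (1 entries read)
#1 VA=0x6838120931A (r,kernel):
  L0 @0x1A[13] → 0x1E007  P=1,RW=1,US=1,PS=0
  L1 @0x1E[14] → 0x1F007  P=1,RW=1,US=1,PS=0
  L2 @0x1F[9] → 0x23007  P=1,RW=1,US=1,PS=0
  L3 @0x23[9] → 0x26007  P=1,RW=1,US=1,PS=0
  → PA=0x2631A  (4 entries read)
#2 VA=0x98340615B87 (r,kernel):
  L0 @0x1A[19] → 0x28007  P=1,RW=1,US=1,PS=0
  L1 @0x28[13] → 0x29007  P=1,RW=1,US=1,PS=0
  L2 @0x29[3] → 0x2A007  P=1,RW=1,US=1,PS=0
  L3 @0x2A[21] → 0x62000  P=0,RW=0,US=0,PS=0
  ✗ PAGE_NOT_PRESENT  [4 reads]
#3 VA=0xC00000000F6 (r,kernel):
  L0 @0x1A[24] → 0xC000  P=0,RW=0,US=0,PS=0
  ✗ PAGE_NOT_PRESENT  [1 reads]
#4 VA=0xE8601400044 (r,kernel):
  L0 @0x1A[29] → 0x2D007  P=1,RW=1,US=1,PS=0
  L1 @0x2D[24] → 0x30007  P=1,RW=1,US=1,PS=0
  L2 @0x30[10] → 0xB000  P=0,RW=0,US=0,PS=0
  ✗ PAGE_NOT_PRESENT  [3 reads]
#5 VA=0xA8243C10977 (r,kernel):
  L0 @0x1A[21] → 0x34007  P=1,RW=1,US=1,PS=0
  L1 @0x34[9] → 0x38007  P=1,RW=1,US=1,PS=0
  L2 @0x38[30] → 0x3C007  P=1,RW=1,US=1,PS=0
  L3 @0x3C[16] → 0x3F007  P=1,RW=1,US=1,PS=0
  → PA=0x3F977  (4 entries read)

TLB: [["0x68381209", "0x26"], ["0xA8243C10", "0x3F"]]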